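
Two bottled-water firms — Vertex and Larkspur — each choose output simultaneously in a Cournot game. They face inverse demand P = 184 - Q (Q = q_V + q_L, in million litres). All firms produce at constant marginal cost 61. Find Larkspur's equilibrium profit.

1681

A representative firm's profit is π_i = q_i(184 - Q) - 61q_i.
First-order condition (treating rivals' output as given): 123 - 2q_i - q_j = 0.
With identical firms every q_j equals q_i, so q_j = q_i and 123 = 3q_i, giving q_i = 41.
Price P = 184 - 82 = 102.
Larkspur's profit: (102 - 61)·41 = 1681.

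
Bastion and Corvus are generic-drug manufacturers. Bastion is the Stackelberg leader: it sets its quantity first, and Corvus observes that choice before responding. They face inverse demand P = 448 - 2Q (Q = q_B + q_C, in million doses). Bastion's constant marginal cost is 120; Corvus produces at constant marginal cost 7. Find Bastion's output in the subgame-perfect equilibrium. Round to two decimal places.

The follower Corvus best-responds to any q_B: π_C = (448 - 2Q)q_C - 7q_C.
Follower FOC: 441 - 2q_B - 4q_C = 0, so q_C(q_B) = (441 - 2q_B)/4.
The leader anticipates this reaction. Substituting into P = 448 - 2Q gives P = 455/2 - q_B, so π_B = (455/2 - q_B)q_B - 120q_B.
Leader FOC: 215/2 - 2q_B = 0, so q_B = 215/4.
Then q_C = (441 - 2·(215/4))/4 = 667/8.

53.75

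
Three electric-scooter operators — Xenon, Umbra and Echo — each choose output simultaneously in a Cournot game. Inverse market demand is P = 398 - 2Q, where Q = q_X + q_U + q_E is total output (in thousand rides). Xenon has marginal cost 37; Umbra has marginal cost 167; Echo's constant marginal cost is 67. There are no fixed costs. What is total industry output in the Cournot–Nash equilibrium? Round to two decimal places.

Xenon's profit: π_X = (398 - 2Q)q_X - (37q_X). Setting ∂π_X/∂q_X = 0: 361 - 4q_X - 2(q_U + q_E) = 0.
Umbra's profit: π_U = (398 - 2Q)q_U - (167q_U). Setting ∂π_U/∂q_U = 0: 231 - 4q_U - 2(q_X + q_E) = 0.
Echo's first-order condition: 331 - 4q_E - 2(q_X + q_U) = 0.
Summing all 3 equations gives 923 − 8Q = 0, hence Q = 923/8.
Back-substituting: q_X = (361 − 923/4)/2 = 521/8, q_U = (231 − 923/4)/2 = 1/8, q_E = (331 − 923/4)/2 = 401/8.
Total output Q = 521/8 + 1/8 + 401/8 = 923/8.

115.38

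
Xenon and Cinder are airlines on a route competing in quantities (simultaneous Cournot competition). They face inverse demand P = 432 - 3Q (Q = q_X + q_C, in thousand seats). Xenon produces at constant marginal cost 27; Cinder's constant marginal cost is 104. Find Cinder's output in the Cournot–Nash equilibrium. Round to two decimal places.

27.89

Xenon's profit: π_X = (432 - 3Q)q_X - (27q_X). Setting ∂π_X/∂q_X = 0: 405 - 6q_X - 3(q_C) = 0.
Cinder's profit: π_C = (432 - 3Q)q_C - (104q_C). Setting ∂π_C/∂q_C = 0: 328 - 6q_C - 3(q_X) = 0.
Rearranging gives the reaction functions q_X = (405 - 3q_C)/6 and q_C = (328 - 3q_X)/6.
Solving the pair: q_X = 482/9, q_C = 251/9.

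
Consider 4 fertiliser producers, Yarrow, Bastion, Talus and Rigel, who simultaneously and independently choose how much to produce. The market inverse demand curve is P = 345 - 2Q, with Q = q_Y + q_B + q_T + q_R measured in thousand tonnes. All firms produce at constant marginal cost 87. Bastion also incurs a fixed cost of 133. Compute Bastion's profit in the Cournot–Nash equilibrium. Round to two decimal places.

Each firm earns π_i = (345 - 2Q)q_i - 87q_i.
Setting ∂π_i/∂q_i = 0 with rivals' quantities fixed: 258 - 4q_i - 2·Σ_{j≠i} q_j = 0.
With identical firms every q_j equals q_i, so Σ_{j≠i} q_j = 3q_i and 258 = 10q_i, giving q_i = 129/5.
Price P = 345 - 2·(516/5) = 693/5.
Bastion's profit: (693/5 - 87)·(129/5) - 133 = 1198.2800.

1198.28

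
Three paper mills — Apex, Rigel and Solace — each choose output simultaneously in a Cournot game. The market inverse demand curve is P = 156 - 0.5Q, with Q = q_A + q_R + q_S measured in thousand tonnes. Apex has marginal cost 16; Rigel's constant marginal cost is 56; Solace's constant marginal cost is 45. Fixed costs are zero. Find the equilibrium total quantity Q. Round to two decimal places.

Apex's profit: π_A = (156 - 0.5Q)q_A - (16q_A). Setting ∂π_A/∂q_A = 0: 140 - q_A - (1/2)(q_R + q_S) = 0.
Rigel's profit: π_R = (156 - 0.5Q)q_R - (56q_R). Setting ∂π_R/∂q_R = 0: 100 - q_R - (1/2)(q_A + q_S) = 0.
Solace's first-order condition: 111 - q_S - (1/2)(q_A + q_R) = 0.
Adding the 3 conditions: 351 − Q − Q = 0, i.e. Q = 351/2.
Back-substituting: q_A = (140 − 351/4)/(1/2) = 209/2, q_R = (100 − 351/4)/(1/2) = 49/2, q_S = (111 − 351/4)/(1/2) = 93/2.
Total output Q = 209/2 + 49/2 + 93/2 = 351/2.

175.50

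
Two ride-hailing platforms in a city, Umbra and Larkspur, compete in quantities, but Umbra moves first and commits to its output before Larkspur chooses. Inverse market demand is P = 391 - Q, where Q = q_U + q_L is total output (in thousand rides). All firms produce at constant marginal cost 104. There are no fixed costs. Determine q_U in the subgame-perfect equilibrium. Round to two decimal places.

Solve by backward induction. Given q_U, the follower Larkspur maximises π_L = (391 - q_U - q_L)q_L - 104q_L.
Setting the follower's marginal profit to zero, 287 - q_U - 2q_L = 0, i.e. q_L = (287 - q_U)/2.
Umbra substitutes q_L(q_U) into its own profit: π_U = q_U(391 - q_U - (287 - q_U)/2) - 104q_U = (495/2 - (1/2)q_U)q_U - 104q_U.
Leader FOC: 287/2 - q_U = 0, so q_U = 287/2.
Then q_L = (287 - 287/2)/2 = 287/4.

143.50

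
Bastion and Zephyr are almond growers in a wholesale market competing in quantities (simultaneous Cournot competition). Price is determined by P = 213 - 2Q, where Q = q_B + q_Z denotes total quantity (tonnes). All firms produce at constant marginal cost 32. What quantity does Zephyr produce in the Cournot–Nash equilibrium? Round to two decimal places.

30.17

A representative firm's profit is π_i = q_i(213 - 2Q) - 32q_i.
Setting ∂π_i/∂q_i = 0 with rivals' quantities fixed: 181 - 4q_i - 2q_j = 0.
By symmetry each firm produces the same amount; substituting q_j = q_i yields q_i = 181/6.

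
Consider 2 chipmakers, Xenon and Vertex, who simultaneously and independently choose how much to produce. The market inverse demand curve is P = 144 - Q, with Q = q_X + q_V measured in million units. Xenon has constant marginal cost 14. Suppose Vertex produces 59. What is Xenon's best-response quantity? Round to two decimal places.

With the rival's output fixed at 59, Xenon's profit is π_X = (144 - 59 - q_X)q_X - (14q_X) = (85 - q_X)q_X - (14q_X).
∂π_X/∂q_X = 71 - 2q_X = 0, so q_X = 71/2.

35.50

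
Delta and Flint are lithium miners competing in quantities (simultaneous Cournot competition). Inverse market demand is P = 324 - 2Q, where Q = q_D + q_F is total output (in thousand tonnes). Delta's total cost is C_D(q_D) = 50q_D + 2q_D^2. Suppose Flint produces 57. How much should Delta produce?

20

With the rival's output fixed at 57, Delta's profit is π_D = (324 - 2·57 - 2q_D)q_D - (50q_D + 2q_D²) = (210 - 2q_D)q_D - (50q_D + 2q_D²).
∂π_D/∂q_D = 160 - 8q_D = 0, so q_D = 20.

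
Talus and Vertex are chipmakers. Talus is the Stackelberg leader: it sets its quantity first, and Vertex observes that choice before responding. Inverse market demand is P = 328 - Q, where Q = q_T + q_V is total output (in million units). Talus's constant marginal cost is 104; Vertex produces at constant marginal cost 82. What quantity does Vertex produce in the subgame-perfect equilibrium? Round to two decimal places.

Solve by backward induction. Given q_T, the follower Vertex maximises π_V = (328 - q_T - q_V)q_V - 82q_V.
Follower FOC: 246 - q_T - 2q_V = 0, so q_V(q_T) = (246 - q_T)/2.
The leader anticipates this reaction. Substituting into P = 328 - Q gives P = 205 - (1/2)q_T, so π_T = (205 - (1/2)q_T)q_T - 104q_T.
Maximising: ∂π_T/∂q_T = 101 - q_T = 0, giving q_T = 101.
Then q_V = (246 - 101)/2 = 145/2.

72.50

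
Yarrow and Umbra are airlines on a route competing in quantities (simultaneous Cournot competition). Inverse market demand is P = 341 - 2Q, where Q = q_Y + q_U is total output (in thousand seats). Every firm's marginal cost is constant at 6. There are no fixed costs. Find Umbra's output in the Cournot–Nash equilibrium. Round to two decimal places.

A representative firm's profit is π_i = q_i(341 - 2Q) - 6q_i.
Setting ∂π_i/∂q_i = 0 with rivals' quantities fixed: 335 - 4q_i - 2q_j = 0.
With identical firms every q_j equals q_i, so q_j = q_i and 335 = 6q_i, giving q_i = 335/6.

55.83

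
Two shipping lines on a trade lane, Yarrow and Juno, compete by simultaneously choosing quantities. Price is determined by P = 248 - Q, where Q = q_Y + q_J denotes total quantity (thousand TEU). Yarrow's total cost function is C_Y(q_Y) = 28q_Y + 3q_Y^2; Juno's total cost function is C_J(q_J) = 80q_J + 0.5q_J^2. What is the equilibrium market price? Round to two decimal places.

Yarrow's profit: π_Y = (248 - Q)q_Y - (28q_Y + 3q_Y²). Setting ∂π_Y/∂q_Y = 0: 220 - 8q_Y - (q_J) = 0.
Juno's profit: π_J = (248 - Q)q_J - (80q_J + (1/2)q_J²). Setting ∂π_J/∂q_J = 0: 168 - 3q_J - (q_Y) = 0.
Rearranging gives the reaction functions q_Y = (220 - q_J)/8 and q_J = (168 - q_Y)/3.
Substituting one into the other gives q_Y = 492/23 and q_J = 1124/23.
Total output Q = 1616/23, so price P = 248 - 1616/23 = 177.7391.

177.74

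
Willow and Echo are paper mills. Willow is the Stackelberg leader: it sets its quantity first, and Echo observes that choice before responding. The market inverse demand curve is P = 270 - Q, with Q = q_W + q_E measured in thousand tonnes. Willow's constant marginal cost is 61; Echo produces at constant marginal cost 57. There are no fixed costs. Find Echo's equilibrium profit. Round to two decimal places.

3052.56

The follower Echo best-responds to any q_W: π_E = (270 - Q)q_E - 57q_E.
∂π_E/∂q_E = 213 - q_W - 2q_E = 0 gives the reaction function q_E = (213 - q_W)/2.
The leader anticipates this reaction. Substituting into P = 270 - Q gives P = 327/2 - (1/2)q_W, so π_W = (327/2 - (1/2)q_W)q_W - 61q_W.
The leader's first-order condition 205/2 - q_W = 0 yields q_W = 205/2.
Then q_E = (213 - 205/2)/2 = 221/4.
Price P = 270 - 631/4 = 449/4.
Echo's profit: (449/4 - 57)·(221/4) = 3052.5625.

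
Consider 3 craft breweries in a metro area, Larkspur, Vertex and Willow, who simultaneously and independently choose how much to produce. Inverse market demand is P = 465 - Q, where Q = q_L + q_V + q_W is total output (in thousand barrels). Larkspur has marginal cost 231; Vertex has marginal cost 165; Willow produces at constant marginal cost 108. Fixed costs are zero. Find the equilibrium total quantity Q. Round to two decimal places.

222.75

Larkspur's profit: π_L = (465 - Q)q_L - (231q_L). Setting ∂π_L/∂q_L = 0: 234 - 2q_L - (q_V + q_W) = 0.
Vertex's profit: π_V = (465 - Q)q_V - (165q_V). Setting ∂π_V/∂q_V = 0: 300 - 2q_V - (q_L + q_W) = 0.
Willow's first-order condition: 357 - 2q_W - (q_L + q_V) = 0.
Summing all 3 equations gives 891 − 4Q = 0, hence Q = 891/4.
Back-substituting: q_L = (234 − 891/4) = 45/4, q_V = (300 − 891/4) = 309/4, q_W = (357 − 891/4) = 537/4.
Total output Q = 45/4 + 309/4 + 537/4 = 891/4.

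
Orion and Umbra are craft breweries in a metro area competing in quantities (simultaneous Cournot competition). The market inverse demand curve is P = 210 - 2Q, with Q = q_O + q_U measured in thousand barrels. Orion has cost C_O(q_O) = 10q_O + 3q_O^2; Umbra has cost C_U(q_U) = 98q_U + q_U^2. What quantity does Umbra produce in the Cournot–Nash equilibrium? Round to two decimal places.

Orion's profit: π_O = (210 - 2Q)q_O - (10q_O + 3q_O²). Setting ∂π_O/∂q_O = 0: 200 - 10q_O - 2(q_U) = 0.
Umbra's first-order condition: 112 - 6q_U - 2(q_O) = 0.
Best responses: q_O = (200 - 2q_U)/10, q_U = (112 - 2q_O)/6.
Solving the pair: q_O = 122/7, q_U = 90/7.

12.86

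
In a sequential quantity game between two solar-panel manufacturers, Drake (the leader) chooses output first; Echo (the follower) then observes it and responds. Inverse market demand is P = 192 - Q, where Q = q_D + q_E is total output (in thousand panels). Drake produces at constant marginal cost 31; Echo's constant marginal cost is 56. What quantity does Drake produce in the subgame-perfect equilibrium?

Solve by backward induction. Given q_D, the follower Echo maximises π_E = (192 - q_D - q_E)q_E - 56q_E.
∂π_E/∂q_E = 136 - q_D - 2q_E = 0 gives the reaction function q_E = (136 - q_D)/2.
The leader anticipates this reaction. Substituting into P = 192 - Q gives P = 124 - (1/2)q_D, so π_D = (124 - (1/2)q_D)q_D - 31q_D.
Maximising: ∂π_D/∂q_D = 93 - q_D = 0, giving q_D = 93.
Then q_E = (136 - 93)/2 = 43/2.

93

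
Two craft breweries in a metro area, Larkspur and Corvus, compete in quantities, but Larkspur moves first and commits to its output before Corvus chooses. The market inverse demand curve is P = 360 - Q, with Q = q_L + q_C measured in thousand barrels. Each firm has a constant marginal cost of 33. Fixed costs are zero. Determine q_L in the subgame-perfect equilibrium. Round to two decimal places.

Solve by backward induction. Given q_L, the follower Corvus maximises π_C = (360 - q_L - q_C)q_C - 33q_C.
Setting the follower's marginal profit to zero, 327 - q_L - 2q_C = 0, i.e. q_C = (327 - q_L)/2.
The leader anticipates this reaction. Substituting into P = 360 - Q gives P = 393/2 - (1/2)q_L, so π_L = (393/2 - (1/2)q_L)q_L - 33q_L.
Maximising: ∂π_L/∂q_L = 327/2 - q_L = 0, giving q_L = 327/2.
Then q_C = (327 - 327/2)/2 = 327/4.

163.50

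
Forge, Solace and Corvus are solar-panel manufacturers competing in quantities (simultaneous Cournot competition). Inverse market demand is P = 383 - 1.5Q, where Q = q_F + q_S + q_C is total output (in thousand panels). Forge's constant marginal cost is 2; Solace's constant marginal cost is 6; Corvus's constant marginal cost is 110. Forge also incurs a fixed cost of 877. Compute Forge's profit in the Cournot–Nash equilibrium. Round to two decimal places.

Forge's profit: π_F = (383 - 1.5Q)q_F - (2q_F). Setting ∂π_F/∂q_F = 0: 381 - 3q_F - (3/2)(q_S + q_C) = 0.
Solace's profit: π_S = (383 - 1.5Q)q_S - (6q_S). Setting ∂π_S/∂q_S = 0: 377 - 3q_S - (3/2)(q_F + q_C) = 0.
Corvus's first-order condition: 273 - 3q_C - (3/2)(q_F + q_S) = 0.
Summing all 3 equations gives 1031 − 6Q = 0, hence Q = 1031/6.
Back-substituting: q_F = (381 − 1031/4)/(3/2) = 493/6, q_S = (377 − 1031/4)/(3/2) = 159/2, q_C = (273 − 1031/4)/(3/2) = 61/6.
Price P = 383 - (3/2)·(1031/6) = 501/4.
Forge's profit: (501/4 - 2)·(493/6) - 877 = 9250.0417.

9250.04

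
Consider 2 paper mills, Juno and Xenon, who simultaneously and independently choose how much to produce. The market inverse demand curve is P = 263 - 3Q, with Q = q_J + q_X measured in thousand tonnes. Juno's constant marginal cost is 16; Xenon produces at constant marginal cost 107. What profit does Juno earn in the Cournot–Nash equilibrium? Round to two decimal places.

Juno's profit: π_J = (263 - 3Q)q_J - (16q_J). Setting ∂π_J/∂q_J = 0: 247 - 6q_J - 3(q_X) = 0.
Xenon's first-order condition: 156 - 6q_X - 3(q_J) = 0.
So q_J = (247 - 3q_X)/6 and q_X = (156 - 3q_J)/6.
Substituting one into the other gives q_J = 338/9 and q_X = 65/9.
Price P = 263 - 3·(403/9) = 386/3.
Juno's profit: (386/3 - 16)·(338/9) = 4231.2593.

4231.26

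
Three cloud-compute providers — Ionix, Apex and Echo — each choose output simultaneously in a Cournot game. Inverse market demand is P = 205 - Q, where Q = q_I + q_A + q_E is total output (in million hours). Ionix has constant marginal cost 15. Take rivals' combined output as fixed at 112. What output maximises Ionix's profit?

39

With rivals' combined output fixed at 112, Ionix's profit is π_I = (205 - 112 - q_I)q_I - (15q_I) = (93 - q_I)q_I - (15q_I).
∂π_I/∂q_I = 78 - 2q_I = 0, so q_I = 39.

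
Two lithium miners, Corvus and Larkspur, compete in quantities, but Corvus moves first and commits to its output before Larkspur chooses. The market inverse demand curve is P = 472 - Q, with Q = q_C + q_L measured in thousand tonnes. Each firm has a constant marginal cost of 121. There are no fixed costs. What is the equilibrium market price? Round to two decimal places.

Solve by backward induction. Given q_C, the follower Larkspur maximises π_L = (472 - q_C - q_L)q_L - 121q_L.
∂π_L/∂q_L = 351 - q_C - 2q_L = 0 gives the reaction function q_L = (351 - q_C)/2.
The leader anticipates this reaction. Substituting into P = 472 - Q gives P = 593/2 - (1/2)q_C, so π_C = (593/2 - (1/2)q_C)q_C - 121q_C.
Leader FOC: 351/2 - q_C = 0, so q_C = 351/2.
Then q_L = (351 - 351/2)/2 = 351/4.
Total output Q = 1053/4, so price P = 472 - 1053/4 = 835/4.

208.75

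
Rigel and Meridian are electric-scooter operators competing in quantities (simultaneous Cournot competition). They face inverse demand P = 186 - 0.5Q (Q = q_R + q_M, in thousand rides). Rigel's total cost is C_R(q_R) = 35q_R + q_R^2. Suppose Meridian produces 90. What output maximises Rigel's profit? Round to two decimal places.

With the rival's output fixed at 90, Rigel's profit is π_R = (186 - (1/2)·90 - (1/2)q_R)q_R - (35q_R + q_R²) = (141 - (1/2)q_R)q_R - (35q_R + q_R²).
∂π_R/∂q_R = 106 - 3q_R = 0, so q_R = 106/3.

35.33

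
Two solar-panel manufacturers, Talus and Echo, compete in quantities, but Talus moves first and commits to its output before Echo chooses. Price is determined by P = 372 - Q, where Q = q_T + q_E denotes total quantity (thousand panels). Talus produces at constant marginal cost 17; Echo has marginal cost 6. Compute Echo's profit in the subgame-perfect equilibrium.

The follower Echo best-responds to any q_T: π_E = (372 - Q)q_E - 6q_E.
Setting the follower's marginal profit to zero, 366 - q_T - 2q_E = 0, i.e. q_E = (366 - q_T)/2.
Talus substitutes q_E(q_T) into its own profit: π_T = q_T(372 - q_T - (366 - q_T)/2) - 17q_T = (189 - (1/2)q_T)q_T - 17q_T.
Maximising: ∂π_T/∂q_T = 172 - q_T = 0, giving q_T = 172.
Then q_E = (366 - 172)/2 = 97.
Price P = 372 - 269 = 103.
Echo's profit: (103 - 6)·97 = 9409.

9409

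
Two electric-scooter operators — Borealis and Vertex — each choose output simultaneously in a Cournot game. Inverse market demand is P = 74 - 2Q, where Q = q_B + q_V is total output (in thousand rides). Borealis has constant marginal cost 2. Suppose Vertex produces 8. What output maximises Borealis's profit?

14

With the rival's output fixed at 8, Borealis's profit is π_B = (74 - 2·8 - 2q_B)q_B - (2q_B) = (58 - 2q_B)q_B - (2q_B).
∂π_B/∂q_B = 56 - 4q_B = 0, so q_B = 14.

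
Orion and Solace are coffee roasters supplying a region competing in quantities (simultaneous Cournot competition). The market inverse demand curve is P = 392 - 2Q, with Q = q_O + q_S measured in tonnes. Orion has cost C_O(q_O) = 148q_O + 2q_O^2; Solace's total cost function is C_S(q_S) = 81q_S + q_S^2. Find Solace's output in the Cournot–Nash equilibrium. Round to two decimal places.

45.45

Orion's profit: π_O = (392 - 2Q)q_O - (148q_O + 2q_O²). Setting ∂π_O/∂q_O = 0: 244 - 8q_O - 2(q_S) = 0.
Solace's profit: π_S = (392 - 2Q)q_S - (81q_S + q_S²). Setting ∂π_S/∂q_S = 0: 311 - 6q_S - 2(q_O) = 0.
Rearranging gives the reaction functions q_O = (244 - 2q_S)/8 and q_S = (311 - 2q_O)/6.
Solving the pair: q_O = 421/22, q_S = 500/11.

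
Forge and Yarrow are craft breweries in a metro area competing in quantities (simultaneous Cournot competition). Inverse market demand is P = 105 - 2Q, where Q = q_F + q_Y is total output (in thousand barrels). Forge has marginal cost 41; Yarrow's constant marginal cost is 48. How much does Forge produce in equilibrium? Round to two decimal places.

Forge's profit: π_F = (105 - 2Q)q_F - (41q_F). Setting ∂π_F/∂q_F = 0: 64 - 4q_F - 2(q_Y) = 0.
Yarrow's first-order condition: 57 - 4q_Y - 2(q_F) = 0.
Rearranging gives the reaction functions q_F = (64 - 2q_Y)/4 and q_Y = (57 - 2q_F)/4.
Solving the pair: q_F = 71/6, q_Y = 25/3.

11.83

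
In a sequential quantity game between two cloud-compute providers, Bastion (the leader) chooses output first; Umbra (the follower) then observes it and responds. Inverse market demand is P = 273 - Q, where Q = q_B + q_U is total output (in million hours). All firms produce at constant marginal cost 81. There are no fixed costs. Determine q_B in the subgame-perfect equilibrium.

96

Solve by backward induction. Given q_B, the follower Umbra maximises π_U = (273 - q_B - q_U)q_U - 81q_U.
Follower FOC: 192 - q_B - 2q_U = 0, so q_U(q_B) = (192 - q_B)/2.
The leader anticipates this reaction. Substituting into P = 273 - Q gives P = 177 - (1/2)q_B, so π_B = (177 - (1/2)q_B)q_B - 81q_B.
Leader FOC: 96 - q_B = 0, so q_B = 96.
Then q_U = (192 - 96)/2 = 48.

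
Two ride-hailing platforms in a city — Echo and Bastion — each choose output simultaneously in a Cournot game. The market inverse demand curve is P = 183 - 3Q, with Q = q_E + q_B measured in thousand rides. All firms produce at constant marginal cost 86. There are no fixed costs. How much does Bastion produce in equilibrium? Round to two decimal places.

10.78

Each firm earns π_i = (183 - 3Q)q_i - 86q_i.
First-order condition (treating rivals' output as given): 97 - 6q_i - 3q_j = 0.
With identical firms every q_j equals q_i, so q_j = q_i and 97 = 9q_i, giving q_i = 97/9.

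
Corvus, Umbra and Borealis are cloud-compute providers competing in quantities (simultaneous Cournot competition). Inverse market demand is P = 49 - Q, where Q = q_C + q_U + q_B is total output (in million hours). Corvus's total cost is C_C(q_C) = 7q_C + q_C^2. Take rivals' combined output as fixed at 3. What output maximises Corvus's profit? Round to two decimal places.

With rivals' combined output fixed at 3, Corvus's profit is π_C = (49 - 3 - q_C)q_C - (7q_C + q_C²) = (46 - q_C)q_C - (7q_C + q_C²).
∂π_C/∂q_C = 39 - 4q_C = 0, so q_C = 39/4.

9.75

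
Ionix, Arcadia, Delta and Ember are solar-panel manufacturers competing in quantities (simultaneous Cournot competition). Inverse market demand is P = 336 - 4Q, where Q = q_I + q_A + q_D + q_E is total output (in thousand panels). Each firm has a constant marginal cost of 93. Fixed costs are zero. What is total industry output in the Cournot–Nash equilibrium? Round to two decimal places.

48.60

A representative firm's profit is π_i = q_i(336 - 4Q) - 93q_i.
Setting ∂π_i/∂q_i = 0 with rivals' quantities fixed: 243 - 8q_i - 4·Σ_{j≠i} q_j = 0.
With identical firms every q_j equals q_i, so Σ_{j≠i} q_j = 3q_i and 243 = 20q_i, giving q_i = 243/20.
Total output Q = 243/20 + 243/20 + 243/20 + 243/20 = 243/5.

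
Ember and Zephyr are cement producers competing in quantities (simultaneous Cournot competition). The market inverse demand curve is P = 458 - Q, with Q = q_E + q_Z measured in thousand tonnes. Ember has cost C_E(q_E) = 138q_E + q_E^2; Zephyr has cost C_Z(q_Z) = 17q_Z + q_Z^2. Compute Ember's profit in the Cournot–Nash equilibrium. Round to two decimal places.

Ember's profit: π_E = (458 - Q)q_E - (138q_E + q_E²). Setting ∂π_E/∂q_E = 0: 320 - 4q_E - (q_Z) = 0.
Zephyr's profit: π_Z = (458 - Q)q_Z - (17q_Z + q_Z²). Setting ∂π_Z/∂q_Z = 0: 441 - 4q_Z - (q_E) = 0.
Best responses: q_E = (320 - q_Z)/4, q_Z = (441 - q_E)/4.
Substituting one into the other gives q_E = 839/15 and q_Z = 1444/15.
Price P = 458 - 761/5 = 1529/5.
Ember's profit: (1529/5)·(839/15) - 138·(839/15) - (839/15)² = 6257.0756.

6257.08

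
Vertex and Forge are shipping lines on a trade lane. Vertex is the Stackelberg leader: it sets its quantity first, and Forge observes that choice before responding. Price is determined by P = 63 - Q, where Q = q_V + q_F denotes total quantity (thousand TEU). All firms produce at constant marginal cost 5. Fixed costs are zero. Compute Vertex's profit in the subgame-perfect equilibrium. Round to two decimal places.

420.50

The follower Forge best-responds to any q_V: π_F = (63 - Q)q_F - 5q_F.
∂π_F/∂q_F = 58 - q_V - 2q_F = 0 gives the reaction function q_F = (58 - q_V)/2.
The leader anticipates this reaction. Substituting into P = 63 - Q gives P = 34 - (1/2)q_V, so π_V = (34 - (1/2)q_V)q_V - 5q_V.
Leader FOC: 29 - q_V = 0, so q_V = 29.
Then q_F = (58 - 29)/2 = 29/2.
Price P = 63 - 87/2 = 39/2.
Vertex's profit: (39/2 - 5)·29 = 841/2.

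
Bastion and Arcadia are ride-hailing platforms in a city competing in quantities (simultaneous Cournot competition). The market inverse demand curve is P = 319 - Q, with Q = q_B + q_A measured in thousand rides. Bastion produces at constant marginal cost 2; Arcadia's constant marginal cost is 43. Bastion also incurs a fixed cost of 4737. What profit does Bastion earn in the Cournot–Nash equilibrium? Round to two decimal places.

Bastion's profit: π_B = (319 - Q)q_B - (2q_B). Setting ∂π_B/∂q_B = 0: 317 - 2q_B - (q_A) = 0.
Arcadia's first-order condition: 276 - 2q_A - (q_B) = 0.
Rearranging gives the reaction functions q_B = (317 - q_A)/2 and q_A = (276 - q_B)/2.
Solving the pair: q_B = 358/3, q_A = 235/3.
Price P = 319 - 593/3 = 364/3.
Bastion's profit: (364/3 - 2)·(358/3) - 4737 = 9503.4444.

9503.44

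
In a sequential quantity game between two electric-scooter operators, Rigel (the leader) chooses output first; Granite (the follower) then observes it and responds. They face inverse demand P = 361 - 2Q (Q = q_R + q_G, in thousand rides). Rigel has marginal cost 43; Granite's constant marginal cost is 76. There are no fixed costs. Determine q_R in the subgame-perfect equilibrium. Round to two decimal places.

87.75

The follower Granite best-responds to any q_R: π_G = (361 - 2Q)q_G - 76q_G.
Follower FOC: 285 - 2q_R - 4q_G = 0, so q_G(q_R) = (285 - 2q_R)/4.
Rigel substitutes q_G(q_R) into its own profit: π_R = q_R(361 - 2q_R - (285 - 2q_R)/2) - 43q_R = (437/2 - q_R)q_R - 43q_R.
Leader FOC: 351/2 - 2q_R = 0, so q_R = 351/4.
Then q_G = (285 - 2·(351/4))/4 = 219/8.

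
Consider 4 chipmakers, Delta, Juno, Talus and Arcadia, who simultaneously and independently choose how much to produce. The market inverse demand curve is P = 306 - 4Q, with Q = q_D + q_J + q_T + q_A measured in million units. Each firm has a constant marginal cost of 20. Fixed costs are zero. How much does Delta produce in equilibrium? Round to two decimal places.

Each firm earns π_i = (306 - 4Q)q_i - 20q_i.
First-order condition (treating rivals' output as given): 286 - 8q_i - 4·Σ_{j≠i} q_j = 0.
By symmetry each firm produces the same amount; substituting Σ_{j≠i} q_j = 3q_i yields q_i = 286/20 = 143/10.

14.30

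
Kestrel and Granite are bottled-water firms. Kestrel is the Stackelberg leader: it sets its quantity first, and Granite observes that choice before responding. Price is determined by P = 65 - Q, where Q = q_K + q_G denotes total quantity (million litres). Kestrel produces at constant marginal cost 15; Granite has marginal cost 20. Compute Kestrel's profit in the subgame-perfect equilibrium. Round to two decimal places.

The follower Granite best-responds to any q_K: π_G = (65 - Q)q_G - 20q_G.
Follower FOC: 45 - q_K - 2q_G = 0, so q_G(q_K) = (45 - q_K)/2.
The leader anticipates this reaction. Substituting into P = 65 - Q gives P = 85/2 - (1/2)q_K, so π_K = (85/2 - (1/2)q_K)q_K - 15q_K.
The leader's first-order condition 55/2 - q_K = 0 yields q_K = 55/2.
Then q_G = (45 - 55/2)/2 = 35/4.
Price P = 65 - 145/4 = 115/4.
Kestrel's profit: (115/4 - 15)·(55/2) = 378.1250.

378.13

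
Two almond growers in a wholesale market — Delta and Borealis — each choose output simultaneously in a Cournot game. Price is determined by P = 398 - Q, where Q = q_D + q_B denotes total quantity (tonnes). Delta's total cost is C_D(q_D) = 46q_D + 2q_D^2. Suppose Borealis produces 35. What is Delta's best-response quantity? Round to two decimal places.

With the rival's output fixed at 35, Delta's profit is π_D = (398 - 35 - q_D)q_D - (46q_D + 2q_D²) = (363 - q_D)q_D - (46q_D + 2q_D²).
∂π_D/∂q_D = 317 - 6q_D = 0, so q_D = 317/6.

52.83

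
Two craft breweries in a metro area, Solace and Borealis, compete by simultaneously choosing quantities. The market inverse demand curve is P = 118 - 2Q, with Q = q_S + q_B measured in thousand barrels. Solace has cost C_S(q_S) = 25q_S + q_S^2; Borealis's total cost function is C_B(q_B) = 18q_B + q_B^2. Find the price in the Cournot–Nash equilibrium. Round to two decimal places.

69.75

Solace's profit: π_S = (118 - 2Q)q_S - (25q_S + q_S²). Setting ∂π_S/∂q_S = 0: 93 - 6q_S - 2(q_B) = 0.
Borealis's first-order condition: 100 - 6q_B - 2(q_S) = 0.
Rearranging gives the reaction functions q_S = (93 - 2q_B)/6 and q_B = (100 - 2q_S)/6.
Substituting one into the other gives q_S = 179/16 and q_B = 207/16.
Total output Q = 193/8, so price P = 118 - 2·(193/8) = 279/4.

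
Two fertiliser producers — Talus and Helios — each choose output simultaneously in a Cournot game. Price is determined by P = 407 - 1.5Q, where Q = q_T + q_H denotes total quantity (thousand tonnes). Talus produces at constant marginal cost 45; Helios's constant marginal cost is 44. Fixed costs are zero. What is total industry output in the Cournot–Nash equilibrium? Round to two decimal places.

161.11

Talus's profit: π_T = (407 - 1.5Q)q_T - (45q_T). Setting ∂π_T/∂q_T = 0: 362 - 3q_T - (3/2)(q_H) = 0.
Helios's profit: π_H = (407 - 1.5Q)q_H - (44q_H). Setting ∂π_H/∂q_H = 0: 363 - 3q_H - (3/2)(q_T) = 0.
Best responses: q_T = (362 - (3/2)q_H)/3, q_H = (363 - (3/2)q_T)/3.
Solving the pair: q_T = 722/9, q_H = 728/9.
Total output Q = 722/9 + 728/9 = 1450/9.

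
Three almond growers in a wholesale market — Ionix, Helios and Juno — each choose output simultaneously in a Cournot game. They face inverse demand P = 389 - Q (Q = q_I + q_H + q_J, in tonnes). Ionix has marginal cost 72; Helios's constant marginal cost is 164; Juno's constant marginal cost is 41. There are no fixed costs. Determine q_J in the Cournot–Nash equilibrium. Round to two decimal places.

Ionix's profit: π_I = (389 - Q)q_I - (72q_I). Setting ∂π_I/∂q_I = 0: 317 - 2q_I - (q_H + q_J) = 0.
Helios's profit: π_H = (389 - Q)q_H - (164q_H). Setting ∂π_H/∂q_H = 0: 225 - 2q_H - (q_I + q_J) = 0.
Juno's profit: π_J = (389 - Q)q_J - (41q_J). Setting ∂π_J/∂q_J = 0: 348 - 2q_J - (q_I + q_H) = 0.
Adding the 3 conditions: 890 − 2Q − 2Q = 0, i.e. Q = 445/2.
Back-substituting: q_I = (317 − 445/2) = 189/2, q_H = (225 − 445/2) = 5/2, q_J = (348 − 445/2) = 251/2.

125.50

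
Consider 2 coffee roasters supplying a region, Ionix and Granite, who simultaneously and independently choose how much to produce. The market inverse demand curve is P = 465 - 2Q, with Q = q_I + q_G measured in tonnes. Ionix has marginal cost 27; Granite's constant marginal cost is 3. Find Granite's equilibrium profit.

13122

Ionix's profit: π_I = (465 - 2Q)q_I - (27q_I). Setting ∂π_I/∂q_I = 0: 438 - 4q_I - 2(q_G) = 0.
Granite's profit: π_G = (465 - 2Q)q_G - (3q_G). Setting ∂π_G/∂q_G = 0: 462 - 4q_G - 2(q_I) = 0.
Rearranging gives the reaction functions q_I = (438 - 2q_G)/4 and q_G = (462 - 2q_I)/4.
Substituting one into the other gives q_I = 69 and q_G = 81.
Price P = 465 - 2·150 = 165.
Granite's profit: (165 - 3)·81 = 13122.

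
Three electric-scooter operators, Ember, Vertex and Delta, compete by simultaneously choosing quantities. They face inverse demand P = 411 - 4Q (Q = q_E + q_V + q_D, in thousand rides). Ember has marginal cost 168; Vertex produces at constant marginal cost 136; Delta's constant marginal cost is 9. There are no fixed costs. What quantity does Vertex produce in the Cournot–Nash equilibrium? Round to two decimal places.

11.25

Ember's profit: π_E = (411 - 4Q)q_E - (168q_E). Setting ∂π_E/∂q_E = 0: 243 - 8q_E - 4(q_V + q_D) = 0.
Vertex's first-order condition: 275 - 8q_V - 4(q_E + q_D) = 0.
Delta's profit: π_D = (411 - 4Q)q_D - (9q_D). Setting ∂π_D/∂q_D = 0: 402 - 8q_D - 4(q_E + q_V) = 0.
Adding the 3 first-order conditions: 920 − 16Q = 0, so Q = 115/2.
Back-substituting: q_E = (243 − 230)/4 = 13/4, q_V = (275 − 230)/4 = 45/4, q_D = (402 − 230)/4 = 43.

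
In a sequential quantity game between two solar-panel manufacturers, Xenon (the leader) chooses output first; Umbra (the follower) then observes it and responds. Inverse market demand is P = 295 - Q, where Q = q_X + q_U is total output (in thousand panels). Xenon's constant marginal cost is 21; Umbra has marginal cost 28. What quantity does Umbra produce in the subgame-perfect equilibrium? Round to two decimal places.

Solve by backward induction. Given q_X, the follower Umbra maximises π_U = (295 - q_X - q_U)q_U - 28q_U.
Follower FOC: 267 - q_X - 2q_U = 0, so q_U(q_X) = (267 - q_X)/2.
Xenon substitutes q_U(q_X) into its own profit: π_X = q_X(295 - q_X - (267 - q_X)/2) - 21q_X = (323/2 - (1/2)q_X)q_X - 21q_X.
The leader's first-order condition 281/2 - q_X = 0 yields q_X = 281/2.
Then q_U = (267 - 281/2)/2 = 253/4.

63.25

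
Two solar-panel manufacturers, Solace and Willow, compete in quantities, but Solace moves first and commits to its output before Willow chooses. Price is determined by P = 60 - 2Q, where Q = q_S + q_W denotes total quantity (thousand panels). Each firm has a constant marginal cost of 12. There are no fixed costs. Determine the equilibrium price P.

24

Solve by backward induction. Given q_S, the follower Willow maximises π_W = (60 - 2q_S - 2q_W)q_W - 12q_W.
∂π_W/∂q_W = 48 - 2q_S - 4q_W = 0 gives the reaction function q_W = (48 - 2q_S)/4.
Solace substitutes q_W(q_S) into its own profit: π_S = q_S(60 - 2q_S - (48 - 2q_S)/2) - 12q_S = (36 - q_S)q_S - 12q_S.
The leader's first-order condition 24 - 2q_S = 0 yields q_S = 12.
Then q_W = (48 - 2·12)/4 = 6.
Total output Q = 18, so price P = 60 - 2·18 = 24.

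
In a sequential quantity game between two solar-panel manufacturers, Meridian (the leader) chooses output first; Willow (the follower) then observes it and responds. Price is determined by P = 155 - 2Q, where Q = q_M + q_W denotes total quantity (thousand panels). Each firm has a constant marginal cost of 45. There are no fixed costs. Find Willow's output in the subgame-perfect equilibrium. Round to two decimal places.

The follower Willow best-responds to any q_M: π_W = (155 - 2Q)q_W - 45q_W.
∂π_W/∂q_W = 110 - 2q_M - 4q_W = 0 gives the reaction function q_W = (110 - 2q_M)/4.
The leader anticipates this reaction. Substituting into P = 155 - 2Q gives P = 100 - q_M, so π_M = (100 - q_M)q_M - 45q_M.
The leader's first-order condition 55 - 2q_M = 0 yields q_M = 55/2.
Then q_W = (110 - 2·(55/2))/4 = 55/4.

13.75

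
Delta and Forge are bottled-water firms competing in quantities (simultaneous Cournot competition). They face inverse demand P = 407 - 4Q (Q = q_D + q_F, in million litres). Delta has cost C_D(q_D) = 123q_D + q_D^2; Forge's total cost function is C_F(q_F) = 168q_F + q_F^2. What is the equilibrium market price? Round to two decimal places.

Delta's profit: π_D = (407 - 4Q)q_D - (123q_D + q_D²). Setting ∂π_D/∂q_D = 0: 284 - 10q_D - 4(q_F) = 0.
Forge's profit: π_F = (407 - 4Q)q_F - (168q_F + q_F²). Setting ∂π_F/∂q_F = 0: 239 - 10q_F - 4(q_D) = 0.
Best responses: q_D = (284 - 4q_F)/10, q_F = (239 - 4q_D)/10.
Substituting one into the other gives q_D = 157/7 and q_F = 209/14.
Total output Q = 523/14, so price P = 407 - 4·(523/14) = 1803/7.

257.57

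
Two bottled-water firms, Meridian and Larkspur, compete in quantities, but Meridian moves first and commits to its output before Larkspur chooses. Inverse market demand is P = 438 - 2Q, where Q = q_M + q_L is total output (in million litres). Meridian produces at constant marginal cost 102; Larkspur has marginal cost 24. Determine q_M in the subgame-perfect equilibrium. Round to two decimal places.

Solve by backward induction. Given q_M, the follower Larkspur maximises π_L = (438 - 2q_M - 2q_L)q_L - 24q_L.
Setting the follower's marginal profit to zero, 414 - 2q_M - 4q_L = 0, i.e. q_L = (414 - 2q_M)/4.
The leader anticipates this reaction. Substituting into P = 438 - 2Q gives P = 231 - q_M, so π_M = (231 - q_M)q_M - 102q_M.
The leader's first-order condition 129 - 2q_M = 0 yields q_M = 129/2.
Then q_L = (414 - 2·(129/2))/4 = 285/4.

64.50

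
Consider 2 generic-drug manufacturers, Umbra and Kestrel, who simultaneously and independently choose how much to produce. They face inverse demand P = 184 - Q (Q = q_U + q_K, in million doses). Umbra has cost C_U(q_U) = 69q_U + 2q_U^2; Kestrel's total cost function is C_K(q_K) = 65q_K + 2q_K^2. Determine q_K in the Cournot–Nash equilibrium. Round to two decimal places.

Umbra's profit: π_U = (184 - Q)q_U - (69q_U + 2q_U²). Setting ∂π_U/∂q_U = 0: 115 - 6q_U - (q_K) = 0.
Kestrel's first-order condition: 119 - 6q_K - (q_U) = 0.
Rearranging gives the reaction functions q_U = (115 - q_K)/6 and q_K = (119 - q_U)/6.
Solving the pair: q_U = 571/35, q_K = 599/35.

17.11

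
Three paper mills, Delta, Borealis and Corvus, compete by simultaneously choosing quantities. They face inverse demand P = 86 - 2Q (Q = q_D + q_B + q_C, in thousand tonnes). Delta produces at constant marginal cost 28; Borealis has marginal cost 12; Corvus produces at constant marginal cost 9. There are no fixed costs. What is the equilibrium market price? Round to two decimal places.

33.75

Delta's profit: π_D = (86 - 2Q)q_D - (28q_D). Setting ∂π_D/∂q_D = 0: 58 - 4q_D - 2(q_B + q_C) = 0.
Borealis's first-order condition: 74 - 4q_B - 2(q_D + q_C) = 0.
Corvus's profit: π_C = (86 - 2Q)q_C - (9q_C). Setting ∂π_C/∂q_C = 0: 77 - 4q_C - 2(q_D + q_B) = 0.
Summing all 3 equations gives 209 − 8Q = 0, hence Q = 209/8.
Back-substituting: q_D = (58 − 209/4)/2 = 23/8, q_B = (74 − 209/4)/2 = 87/8, q_C = (77 − 209/4)/2 = 99/8.
Total output Q = 209/8, so price P = 86 - 2·(209/8) = 135/4.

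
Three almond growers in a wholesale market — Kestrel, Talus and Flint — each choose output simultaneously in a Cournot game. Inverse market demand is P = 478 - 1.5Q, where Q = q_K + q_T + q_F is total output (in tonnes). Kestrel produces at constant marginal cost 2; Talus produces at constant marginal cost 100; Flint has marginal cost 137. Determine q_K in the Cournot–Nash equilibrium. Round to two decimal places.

Kestrel's profit: π_K = (478 - 1.5Q)q_K - (2q_K). Setting ∂π_K/∂q_K = 0: 476 - 3q_K - (3/2)(q_T + q_F) = 0.
Talus's first-order condition: 378 - 3q_T - (3/2)(q_K + q_F) = 0.
Flint's first-order condition: 341 - 3q_F - (3/2)(q_K + q_T) = 0.
Summing all 3 equations gives 1195 − 6Q = 0, hence Q = 1195/6.
Back-substituting: q_K = (476 − 1195/4)/(3/2) = 709/6, q_T = (378 − 1195/4)/(3/2) = 317/6, q_F = (341 − 1195/4)/(3/2) = 169/6.

118.17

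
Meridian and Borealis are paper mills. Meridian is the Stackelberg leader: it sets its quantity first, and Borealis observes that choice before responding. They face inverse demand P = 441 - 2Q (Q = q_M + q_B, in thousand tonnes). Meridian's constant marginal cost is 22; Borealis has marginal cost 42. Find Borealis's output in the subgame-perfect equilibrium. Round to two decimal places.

44.88

The follower Borealis best-responds to any q_M: π_B = (441 - 2Q)q_B - 42q_B.
∂π_B/∂q_B = 399 - 2q_M - 4q_B = 0 gives the reaction function q_B = (399 - 2q_M)/4.
Meridian substitutes q_B(q_M) into its own profit: π_M = q_M(441 - 2q_M - (399 - 2q_M)/2) - 22q_M = (483/2 - q_M)q_M - 22q_M.
Maximising: ∂π_M/∂q_M = 439/2 - 2q_M = 0, giving q_M = 439/4.
Then q_B = (399 - 2·(439/4))/4 = 359/8.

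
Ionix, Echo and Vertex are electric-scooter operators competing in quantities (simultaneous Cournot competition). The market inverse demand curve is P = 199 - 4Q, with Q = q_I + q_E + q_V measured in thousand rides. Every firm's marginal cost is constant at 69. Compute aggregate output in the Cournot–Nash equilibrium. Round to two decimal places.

24.38

A representative firm's profit is π_i = q_i(199 - 4Q) - 69q_i.
Setting ∂π_i/∂q_i = 0 with rivals' quantities fixed: 130 - 8q_i - 4·Σ_{j≠i} q_j = 0.
With identical firms every q_j equals q_i, so Σ_{j≠i} q_j = 2q_i and 130 = 16q_i, giving q_i = 65/8.
Total output Q = 65/8 + 65/8 + 65/8 = 195/8.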